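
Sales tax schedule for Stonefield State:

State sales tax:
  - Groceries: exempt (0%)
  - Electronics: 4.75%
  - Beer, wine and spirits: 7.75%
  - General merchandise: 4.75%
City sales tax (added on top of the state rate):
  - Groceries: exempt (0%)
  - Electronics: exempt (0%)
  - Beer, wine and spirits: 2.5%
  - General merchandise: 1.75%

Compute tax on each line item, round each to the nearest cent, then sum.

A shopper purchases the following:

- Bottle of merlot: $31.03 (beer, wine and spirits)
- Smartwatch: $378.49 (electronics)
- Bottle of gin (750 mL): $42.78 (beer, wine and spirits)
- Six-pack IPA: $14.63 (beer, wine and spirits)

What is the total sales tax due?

Bottle of merlot $31.03: beer, wine and spirits → 7.75% + 2.5% city = 10.25% → $3.18
Smartwatch $378.49: electronics → 4.75% + 0% city = 4.75% → $17.98
Bottle of gin (750 mL) $42.78: beer, wine and spirits → 7.75% + 2.5% city = 10.25% → $4.38
Six-pack IPA $14.63: beer, wine and spirits → 7.75% + 2.5% city = 10.25% → $1.50
Total tax = $3.18 + $17.98 + $4.38 + $1.50 = $27.04

$27.04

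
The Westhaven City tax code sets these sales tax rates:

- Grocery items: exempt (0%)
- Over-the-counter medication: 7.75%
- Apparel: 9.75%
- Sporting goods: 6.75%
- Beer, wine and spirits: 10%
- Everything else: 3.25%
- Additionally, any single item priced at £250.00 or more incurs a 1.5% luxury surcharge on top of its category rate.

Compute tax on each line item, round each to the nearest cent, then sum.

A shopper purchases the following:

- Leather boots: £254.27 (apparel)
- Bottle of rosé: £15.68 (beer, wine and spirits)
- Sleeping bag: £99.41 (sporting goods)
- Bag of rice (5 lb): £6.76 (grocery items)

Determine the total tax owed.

£36.89

Leather boots £254.27: apparel → 9.75% + 1.5% surcharge = 11.25% → £28.61
Bottle of rosé £15.68: beer, wine and spirits → 10% → £1.57
Sleeping bag £99.41: sporting goods → 6.75% → £6.71
Bag of rice (5 lb) £6.76: grocery items → 0% → £0.00
Total tax = £28.61 + £1.57 + £6.71 = £36.89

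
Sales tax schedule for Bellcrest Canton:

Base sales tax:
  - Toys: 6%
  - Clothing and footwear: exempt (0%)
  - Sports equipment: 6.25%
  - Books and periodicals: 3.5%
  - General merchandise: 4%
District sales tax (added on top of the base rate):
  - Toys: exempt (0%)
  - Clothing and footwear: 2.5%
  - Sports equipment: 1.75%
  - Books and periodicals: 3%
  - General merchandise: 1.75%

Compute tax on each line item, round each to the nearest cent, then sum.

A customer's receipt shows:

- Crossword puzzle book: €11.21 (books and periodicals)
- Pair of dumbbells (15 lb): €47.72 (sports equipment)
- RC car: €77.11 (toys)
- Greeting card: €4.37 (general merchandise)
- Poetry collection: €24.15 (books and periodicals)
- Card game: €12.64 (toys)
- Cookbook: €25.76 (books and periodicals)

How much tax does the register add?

€13.43

Crossword puzzle book €11.21: books and periodicals → 3.5% + 3% district = 6.5% → €0.73
Pair of dumbbells (15 lb) €47.72: sports equipment → 6.25% + 1.75% district = 8% → €3.82
RC car €77.11: toys → 6% + 0% district = 6% → €4.63
Greeting card €4.37: general merchandise → 4% + 1.75% district = 5.75% → €0.25
Poetry collection €24.15: books and periodicals → 3.5% + 3% district = 6.5% → €1.57
Card game €12.64: toys → 6% + 0% district = 6% → €0.76
Cookbook €25.76: books and periodicals → 3.5% + 3% district = 6.5% → €1.67
Total tax = €0.73 + €3.82 + €4.63 + €0.25 + €1.57 + €0.76 + €1.67 = €13.43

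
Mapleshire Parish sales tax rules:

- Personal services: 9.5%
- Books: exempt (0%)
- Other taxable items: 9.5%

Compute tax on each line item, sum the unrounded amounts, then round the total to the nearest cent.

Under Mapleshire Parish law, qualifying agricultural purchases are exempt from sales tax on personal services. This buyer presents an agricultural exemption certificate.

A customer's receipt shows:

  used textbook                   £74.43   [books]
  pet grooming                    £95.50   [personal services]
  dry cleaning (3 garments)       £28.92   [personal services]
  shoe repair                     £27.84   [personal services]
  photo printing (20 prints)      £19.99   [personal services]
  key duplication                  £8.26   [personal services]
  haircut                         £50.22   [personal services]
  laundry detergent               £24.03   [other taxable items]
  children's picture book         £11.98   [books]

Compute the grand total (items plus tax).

£343.45

Used textbook £74.43: books → 0% → £0.00
Pet grooming £95.50: personal services, buyer-exempt → 0% → £0.00
Dry cleaning (3 garments) £28.92: personal services, buyer-exempt → 0% → £0.00
Shoe repair £27.84: personal services, buyer-exempt → 0% → £0.00
Photo printing (20 prints) £19.99: personal services, buyer-exempt → 0% → £0.00
Key duplication £8.26: personal services, buyer-exempt → 0% → £0.00
Haircut £50.22: personal services, buyer-exempt → 0% → £0.00
Laundry detergent £24.03: other taxable items → 9.5% → £2.28285
Children's picture book £11.98: books → 0% → £0.00
Subtotal = £341.17; unrounded tax = £2.28285 → £2.28; total due = £343.45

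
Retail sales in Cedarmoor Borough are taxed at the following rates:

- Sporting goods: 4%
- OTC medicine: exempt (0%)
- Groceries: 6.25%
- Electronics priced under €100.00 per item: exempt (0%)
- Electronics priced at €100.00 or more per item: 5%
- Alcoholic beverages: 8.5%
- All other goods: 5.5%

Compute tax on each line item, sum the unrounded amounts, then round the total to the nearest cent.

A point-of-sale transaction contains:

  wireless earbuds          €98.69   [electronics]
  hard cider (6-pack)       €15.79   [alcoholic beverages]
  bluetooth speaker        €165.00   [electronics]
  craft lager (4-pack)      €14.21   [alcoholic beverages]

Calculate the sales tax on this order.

€10.80

Wireless earbuds €98.69: electronics, under €100.00 → 0% → €0.00
Hard cider (6-pack) €15.79: alcoholic beverages → 8.5% → €1.34215
Bluetooth speaker €165.00: electronics, €100.00 or more → 5% → €8.25
Craft lager (4-pack) €14.21: alcoholic beverages → 8.5% → €1.20785
Unrounded tax sum = €10.80 → €10.80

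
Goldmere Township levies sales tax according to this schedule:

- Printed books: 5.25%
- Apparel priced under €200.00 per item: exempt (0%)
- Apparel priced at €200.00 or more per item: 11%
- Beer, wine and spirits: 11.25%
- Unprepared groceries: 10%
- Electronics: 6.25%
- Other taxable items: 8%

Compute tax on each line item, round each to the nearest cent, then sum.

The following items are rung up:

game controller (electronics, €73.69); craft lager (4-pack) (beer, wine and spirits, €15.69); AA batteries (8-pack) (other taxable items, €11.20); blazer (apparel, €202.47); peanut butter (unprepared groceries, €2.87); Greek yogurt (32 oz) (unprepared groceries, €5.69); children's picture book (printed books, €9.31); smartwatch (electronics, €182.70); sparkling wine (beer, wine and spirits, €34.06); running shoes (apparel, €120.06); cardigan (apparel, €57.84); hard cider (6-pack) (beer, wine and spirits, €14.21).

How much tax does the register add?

Game controller €73.69: electronics → 6.25% → €4.61
Craft lager (4-pack) €15.69: beer, wine and spirits → 11.25% → €1.77
AA batteries (8-pack) €11.20: other taxable items → 8% → €0.90
Blazer €202.47: apparel, €200.00 or more → 11% → €22.27
Peanut butter €2.87: unprepared groceries → 10% → €0.29
Greek yogurt (32 oz) €5.69: unprepared groceries → 10% → €0.57
Children's picture book €9.31: printed books → 5.25% → €0.49
Smartwatch €182.70: electronics → 6.25% → €11.42
Sparkling wine €34.06: beer, wine and spirits → 11.25% → €3.83
Running shoes €120.06: apparel, under €200.00 → 0% → €0.00
Cardigan €57.84: apparel, under €200.00 → 0% → €0.00
Hard cider (6-pack) €14.21: beer, wine and spirits → 11.25% → €1.60
Total tax = €4.61 + €1.77 + €0.90 + €22.27 + €0.29 + €0.57 + €0.49 + €11.42 + €3.83 + €1.60 = €47.75

€47.75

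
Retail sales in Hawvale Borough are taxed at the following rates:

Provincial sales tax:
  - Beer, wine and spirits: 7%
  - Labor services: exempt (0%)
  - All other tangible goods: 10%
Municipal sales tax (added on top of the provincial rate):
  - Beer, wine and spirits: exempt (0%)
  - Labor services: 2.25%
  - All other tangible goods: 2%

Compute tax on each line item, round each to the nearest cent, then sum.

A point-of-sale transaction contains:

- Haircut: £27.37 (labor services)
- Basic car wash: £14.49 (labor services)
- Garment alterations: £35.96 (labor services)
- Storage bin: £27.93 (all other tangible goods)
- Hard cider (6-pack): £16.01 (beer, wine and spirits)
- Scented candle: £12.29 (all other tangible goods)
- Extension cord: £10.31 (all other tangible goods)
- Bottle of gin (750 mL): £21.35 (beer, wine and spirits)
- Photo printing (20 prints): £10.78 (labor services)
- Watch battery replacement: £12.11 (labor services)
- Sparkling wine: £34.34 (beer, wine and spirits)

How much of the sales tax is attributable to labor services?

£2.27

Haircut £27.37: labor services → 0% + 2.25% municipal = 2.25% → £0.62
Basic car wash £14.49: labor services → 0% + 2.25% municipal = 2.25% → £0.33
Garment alterations £35.96: labor services → 0% + 2.25% municipal = 2.25% → £0.81
Photo printing (20 prints) £10.78: labor services → 0% + 2.25% municipal = 2.25% → £0.24
Watch battery replacement £12.11: labor services → 0% + 2.25% municipal = 2.25% → £0.27
Tax on labor services = £0.62 + £0.33 + £0.81 + £0.24 + £0.27 = £2.27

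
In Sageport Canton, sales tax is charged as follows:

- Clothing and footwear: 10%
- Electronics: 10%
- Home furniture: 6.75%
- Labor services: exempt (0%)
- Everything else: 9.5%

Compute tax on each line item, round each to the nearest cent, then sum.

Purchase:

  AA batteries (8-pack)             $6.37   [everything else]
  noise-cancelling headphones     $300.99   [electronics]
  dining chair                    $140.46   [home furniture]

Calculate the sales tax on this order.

$40.19

AA batteries (8-pack) $6.37: everything else → 9.5% → $0.61
Noise-cancelling headphones $300.99: electronics → 10% → $30.10
Dining chair $140.46: home furniture → 6.75% → $9.48
Total tax = $0.61 + $30.10 + $9.48 = $40.19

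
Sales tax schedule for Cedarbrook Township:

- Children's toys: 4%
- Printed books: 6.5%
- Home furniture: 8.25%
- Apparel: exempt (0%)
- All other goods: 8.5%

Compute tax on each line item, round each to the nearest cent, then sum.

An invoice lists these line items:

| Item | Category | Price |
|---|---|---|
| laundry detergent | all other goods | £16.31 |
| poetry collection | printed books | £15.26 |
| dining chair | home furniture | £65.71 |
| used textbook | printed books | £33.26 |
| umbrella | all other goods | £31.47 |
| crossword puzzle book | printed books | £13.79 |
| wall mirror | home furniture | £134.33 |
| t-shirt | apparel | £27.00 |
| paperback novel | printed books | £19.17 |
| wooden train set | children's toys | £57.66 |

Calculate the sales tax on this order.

Laundry detergent £16.31: all other goods → 8.5% → £1.39
Poetry collection £15.26: printed books → 6.5% → £0.99
Dining chair £65.71: home furniture → 8.25% → £5.42
Used textbook £33.26: printed books → 6.5% → £2.16
Umbrella £31.47: all other goods → 8.5% → £2.67
Crossword puzzle book £13.79: printed books → 6.5% → £0.90
Wall mirror £134.33: home furniture → 8.25% → £11.08
T-shirt £27.00: apparel → 0% → £0.00
Paperback novel £19.17: printed books → 6.5% → £1.25
Wooden train set £57.66: children's toys → 4% → £2.31
Total tax = £1.39 + £0.99 + £5.42 + £2.16 + £2.67 + £0.90 + £11.08 + £1.25 + £2.31 = £28.17

£28.17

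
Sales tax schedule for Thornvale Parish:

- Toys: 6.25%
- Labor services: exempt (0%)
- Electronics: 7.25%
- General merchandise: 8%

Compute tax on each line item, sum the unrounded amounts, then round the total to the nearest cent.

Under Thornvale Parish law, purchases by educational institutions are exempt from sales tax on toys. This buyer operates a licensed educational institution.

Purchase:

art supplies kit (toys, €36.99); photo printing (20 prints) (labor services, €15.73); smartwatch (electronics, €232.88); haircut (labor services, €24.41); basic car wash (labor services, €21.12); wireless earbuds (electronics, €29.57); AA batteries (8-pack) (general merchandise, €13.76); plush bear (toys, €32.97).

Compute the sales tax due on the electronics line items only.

€19.03

Smartwatch €232.88: electronics → 7.25% → €16.8838
Wireless earbuds €29.57: electronics → 7.25% → €2.143825
Tax on electronics: unrounded sum = €19.027625 → €19.03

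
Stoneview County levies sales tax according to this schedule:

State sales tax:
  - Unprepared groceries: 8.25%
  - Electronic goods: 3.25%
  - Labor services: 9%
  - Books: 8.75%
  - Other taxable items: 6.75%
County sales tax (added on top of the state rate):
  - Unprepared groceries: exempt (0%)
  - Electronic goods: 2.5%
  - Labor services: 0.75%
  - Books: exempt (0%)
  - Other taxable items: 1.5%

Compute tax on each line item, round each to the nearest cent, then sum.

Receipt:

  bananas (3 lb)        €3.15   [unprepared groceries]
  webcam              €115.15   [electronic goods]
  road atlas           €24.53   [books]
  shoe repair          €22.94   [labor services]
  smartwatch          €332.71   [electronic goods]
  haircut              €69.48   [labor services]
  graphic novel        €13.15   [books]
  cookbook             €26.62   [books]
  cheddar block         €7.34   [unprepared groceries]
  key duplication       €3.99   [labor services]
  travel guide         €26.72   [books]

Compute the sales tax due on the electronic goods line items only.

€25.75

Webcam €115.15: electronic goods → 3.25% + 2.5% county = 5.75% → €6.62
Smartwatch €332.71: electronic goods → 3.25% + 2.5% county = 5.75% → €19.13
Tax on electronic goods = €6.62 + €19.13 = €25.75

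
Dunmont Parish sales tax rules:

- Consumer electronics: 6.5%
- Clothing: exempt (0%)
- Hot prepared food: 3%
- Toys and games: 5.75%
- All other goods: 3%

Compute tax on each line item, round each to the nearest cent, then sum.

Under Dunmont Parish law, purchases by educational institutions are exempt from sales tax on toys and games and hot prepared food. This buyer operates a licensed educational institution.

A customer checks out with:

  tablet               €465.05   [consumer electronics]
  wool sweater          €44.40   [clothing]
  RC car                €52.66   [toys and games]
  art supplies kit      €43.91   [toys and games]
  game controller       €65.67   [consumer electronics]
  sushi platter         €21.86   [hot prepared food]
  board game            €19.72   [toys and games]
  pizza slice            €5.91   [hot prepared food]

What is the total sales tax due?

€34.50

Tablet €465.05: consumer electronics → 6.5% → €30.23
Wool sweater €44.40: clothing → 0% → €0.00
RC car €52.66: toys and games, buyer-exempt → 0% → €0.00
Art supplies kit €43.91: toys and games, buyer-exempt → 0% → €0.00
Game controller €65.67: consumer electronics → 6.5% → €4.27
Sushi platter €21.86: hot prepared food, buyer-exempt → 0% → €0.00
Board game €19.72: toys and games, buyer-exempt → 0% → €0.00
Pizza slice €5.91: hot prepared food, buyer-exempt → 0% → €0.00
Total tax = €30.23 + €4.27 = €34.50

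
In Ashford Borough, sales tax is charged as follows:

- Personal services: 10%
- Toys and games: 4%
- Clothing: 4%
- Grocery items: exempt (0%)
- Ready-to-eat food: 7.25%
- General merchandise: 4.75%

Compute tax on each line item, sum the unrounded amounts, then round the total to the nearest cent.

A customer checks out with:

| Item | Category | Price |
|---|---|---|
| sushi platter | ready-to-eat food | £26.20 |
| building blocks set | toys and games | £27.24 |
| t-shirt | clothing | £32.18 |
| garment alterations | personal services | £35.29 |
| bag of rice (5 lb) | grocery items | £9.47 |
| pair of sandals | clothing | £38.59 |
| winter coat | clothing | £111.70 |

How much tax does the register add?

£13.82

Sushi platter £26.20: ready-to-eat food → 7.25% → £1.8995
Building blocks set £27.24: toys and games → 4% → £1.0896
T-shirt £32.18: clothing → 4% → £1.2872
Garment alterations £35.29: personal services → 10% → £3.529
Bag of rice (5 lb) £9.47: grocery items → 0% → £0.00
Pair of sandals £38.59: clothing → 4% → £1.5436
Winter coat £111.70: clothing → 4% → £4.468
Unrounded tax sum = £13.8169 → £13.82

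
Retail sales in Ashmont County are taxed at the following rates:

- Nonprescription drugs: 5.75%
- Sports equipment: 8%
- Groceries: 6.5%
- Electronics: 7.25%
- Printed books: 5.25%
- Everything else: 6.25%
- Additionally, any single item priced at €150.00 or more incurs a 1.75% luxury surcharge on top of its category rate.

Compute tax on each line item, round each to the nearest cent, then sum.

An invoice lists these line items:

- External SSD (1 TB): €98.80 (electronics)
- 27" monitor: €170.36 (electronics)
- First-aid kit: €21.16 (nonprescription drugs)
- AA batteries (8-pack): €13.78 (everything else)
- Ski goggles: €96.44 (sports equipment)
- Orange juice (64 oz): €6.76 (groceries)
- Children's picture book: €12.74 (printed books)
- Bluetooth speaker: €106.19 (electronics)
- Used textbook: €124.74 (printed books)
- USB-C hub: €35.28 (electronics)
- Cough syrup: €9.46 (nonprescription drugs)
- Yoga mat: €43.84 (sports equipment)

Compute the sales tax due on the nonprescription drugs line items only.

€1.76

First-aid kit €21.16: nonprescription drugs → 5.75% → €1.22
Cough syrup €9.46: nonprescription drugs → 5.75% → €0.54
Tax on nonprescription drugs = €1.22 + €0.54 = €1.76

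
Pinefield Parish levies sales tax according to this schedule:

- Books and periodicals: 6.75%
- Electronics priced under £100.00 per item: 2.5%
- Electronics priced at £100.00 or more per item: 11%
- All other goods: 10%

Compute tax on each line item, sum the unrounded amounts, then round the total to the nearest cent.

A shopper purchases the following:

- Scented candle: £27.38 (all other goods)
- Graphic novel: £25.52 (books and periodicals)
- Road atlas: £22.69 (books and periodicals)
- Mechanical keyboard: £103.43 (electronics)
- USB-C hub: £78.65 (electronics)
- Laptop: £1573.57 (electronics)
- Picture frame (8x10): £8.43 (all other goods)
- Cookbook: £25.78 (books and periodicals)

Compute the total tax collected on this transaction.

£195.01

Scented candle £27.38: all other goods → 10% → £2.738
Graphic novel £25.52: books and periodicals → 6.75% → £1.7226
Road atlas £22.69: books and periodicals → 6.75% → £1.531575
Mechanical keyboard £103.43: electronics, £100.00 or more → 11% → £11.3773
USB-C hub £78.65: electronics, under £100.00 → 2.5% → £1.96625
Laptop £1573.57: electronics, £100.00 or more → 11% → £173.0927
Picture frame (8x10) £8.43: all other goods → 10% → £0.843
Cookbook £25.78: books and periodicals → 6.75% → £1.74015
Unrounded tax sum = £195.011575 → £195.01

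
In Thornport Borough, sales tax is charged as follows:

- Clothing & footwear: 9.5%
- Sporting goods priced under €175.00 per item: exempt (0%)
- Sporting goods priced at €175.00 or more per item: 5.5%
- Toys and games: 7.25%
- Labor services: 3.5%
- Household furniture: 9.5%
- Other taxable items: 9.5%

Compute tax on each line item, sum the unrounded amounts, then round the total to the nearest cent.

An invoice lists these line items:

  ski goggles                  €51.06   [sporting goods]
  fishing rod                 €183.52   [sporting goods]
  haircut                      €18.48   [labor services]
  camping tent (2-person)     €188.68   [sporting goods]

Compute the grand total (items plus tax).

Ski goggles €51.06: sporting goods, under €175.00 → 0% → €0.00
Fishing rod €183.52: sporting goods, €175.00 or more → 5.5% → €10.0936
Haircut €18.48: labor services → 3.5% → €0.6468
Camping tent (2-person) €188.68: sporting goods, €175.00 or more → 5.5% → €10.3774
Subtotal = €441.74; unrounded tax = €21.1178 → €21.12; total due = €462.86

€462.86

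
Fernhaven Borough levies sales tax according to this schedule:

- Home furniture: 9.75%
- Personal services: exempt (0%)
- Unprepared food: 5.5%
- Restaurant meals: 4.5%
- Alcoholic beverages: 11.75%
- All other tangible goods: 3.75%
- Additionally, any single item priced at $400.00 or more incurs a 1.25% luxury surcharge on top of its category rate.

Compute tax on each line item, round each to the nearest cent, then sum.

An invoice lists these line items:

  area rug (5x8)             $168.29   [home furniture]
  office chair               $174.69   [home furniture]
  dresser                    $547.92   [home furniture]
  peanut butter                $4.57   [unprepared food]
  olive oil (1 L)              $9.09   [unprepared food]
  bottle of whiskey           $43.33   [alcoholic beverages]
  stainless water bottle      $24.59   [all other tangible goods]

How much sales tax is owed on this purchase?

$100.47

Area rug (5x8) $168.29: home furniture → 9.75% → $16.41
Office chair $174.69: home furniture → 9.75% → $17.03
Dresser $547.92: home furniture → 9.75% + 1.25% surcharge = 11% → $60.27
Peanut butter $4.57: unprepared food → 5.5% → $0.25
Olive oil (1 L) $9.09: unprepared food → 5.5% → $0.50
Bottle of whiskey $43.33: alcoholic beverages → 11.75% → $5.09
Stainless water bottle $24.59: all other tangible goods → 3.75% → $0.92
Total tax = $16.41 + $17.03 + $60.27 + $0.25 + $0.50 + $5.09 + $0.92 = $100.47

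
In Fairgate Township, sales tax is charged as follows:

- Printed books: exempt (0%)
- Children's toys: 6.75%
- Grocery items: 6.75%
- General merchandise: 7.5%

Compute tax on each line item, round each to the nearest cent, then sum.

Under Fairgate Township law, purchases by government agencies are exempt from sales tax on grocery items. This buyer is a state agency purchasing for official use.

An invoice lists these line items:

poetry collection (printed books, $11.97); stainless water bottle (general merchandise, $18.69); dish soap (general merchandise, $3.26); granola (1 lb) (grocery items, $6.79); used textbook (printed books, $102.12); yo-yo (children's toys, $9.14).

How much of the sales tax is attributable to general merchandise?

Stainless water bottle $18.69: general merchandise → 7.5% → $1.40
Dish soap $3.26: general merchandise → 7.5% → $0.24
Tax on general merchandise = $1.40 + $0.24 = $1.64

$1.64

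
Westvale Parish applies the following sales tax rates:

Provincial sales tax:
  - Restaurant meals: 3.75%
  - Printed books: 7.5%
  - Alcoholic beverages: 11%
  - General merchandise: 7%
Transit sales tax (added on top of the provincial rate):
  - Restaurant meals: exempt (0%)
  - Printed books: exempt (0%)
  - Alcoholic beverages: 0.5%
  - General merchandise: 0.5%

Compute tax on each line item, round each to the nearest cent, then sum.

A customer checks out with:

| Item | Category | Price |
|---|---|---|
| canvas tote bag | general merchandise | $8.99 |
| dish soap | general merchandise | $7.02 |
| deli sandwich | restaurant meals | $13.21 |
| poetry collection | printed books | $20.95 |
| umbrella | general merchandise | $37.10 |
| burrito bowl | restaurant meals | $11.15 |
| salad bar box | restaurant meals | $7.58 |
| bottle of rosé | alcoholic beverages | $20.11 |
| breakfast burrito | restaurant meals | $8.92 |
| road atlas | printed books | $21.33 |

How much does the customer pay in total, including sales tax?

Canvas tote bag $8.99: general merchandise → 7% + 0.5% transit = 7.5% → $0.67
Dish soap $7.02: general merchandise → 7% + 0.5% transit = 7.5% → $0.53
Deli sandwich $13.21: restaurant meals → 3.75% + 0% transit = 3.75% → $0.50
Poetry collection $20.95: printed books → 7.5% + 0% transit = 7.5% → $1.57
Umbrella $37.10: general merchandise → 7% + 0.5% transit = 7.5% → $2.78
Burrito bowl $11.15: restaurant meals → 3.75% + 0% transit = 3.75% → $0.42
Salad bar box $7.58: restaurant meals → 3.75% + 0% transit = 3.75% → $0.28
Bottle of rosé $20.11: alcoholic beverages → 11% + 0.5% transit = 11.5% → $2.31
Breakfast burrito $8.92: restaurant meals → 3.75% + 0% transit = 3.75% → $0.33
Road atlas $21.33: printed books → 7.5% + 0% transit = 7.5% → $1.60
Subtotal = $156.36; tax = $10.99; total due = $167.35

$167.35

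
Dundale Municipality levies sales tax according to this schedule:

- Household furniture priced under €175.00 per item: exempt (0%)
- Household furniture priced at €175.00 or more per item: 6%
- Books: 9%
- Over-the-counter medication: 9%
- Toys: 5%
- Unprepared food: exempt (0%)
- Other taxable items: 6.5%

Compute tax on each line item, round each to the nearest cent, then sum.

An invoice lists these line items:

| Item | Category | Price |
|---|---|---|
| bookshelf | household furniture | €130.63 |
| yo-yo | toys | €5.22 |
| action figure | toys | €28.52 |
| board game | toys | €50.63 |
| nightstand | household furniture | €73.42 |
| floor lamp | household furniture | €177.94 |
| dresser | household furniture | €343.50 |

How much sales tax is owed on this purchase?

€35.51

Bookshelf €130.63: household furniture, under €175.00 → 0% → €0.00
Yo-yo €5.22: toys → 5% → €0.26
Action figure €28.52: toys → 5% → €1.43
Board game €50.63: toys → 5% → €2.53
Nightstand €73.42: household furniture, under €175.00 → 0% → €0.00
Floor lamp €177.94: household furniture, €175.00 or more → 6% → €10.68
Dresser €343.50: household furniture, €175.00 or more → 6% → €20.61
Total tax = €0.26 + €1.43 + €2.53 + €10.68 + €20.61 = €35.51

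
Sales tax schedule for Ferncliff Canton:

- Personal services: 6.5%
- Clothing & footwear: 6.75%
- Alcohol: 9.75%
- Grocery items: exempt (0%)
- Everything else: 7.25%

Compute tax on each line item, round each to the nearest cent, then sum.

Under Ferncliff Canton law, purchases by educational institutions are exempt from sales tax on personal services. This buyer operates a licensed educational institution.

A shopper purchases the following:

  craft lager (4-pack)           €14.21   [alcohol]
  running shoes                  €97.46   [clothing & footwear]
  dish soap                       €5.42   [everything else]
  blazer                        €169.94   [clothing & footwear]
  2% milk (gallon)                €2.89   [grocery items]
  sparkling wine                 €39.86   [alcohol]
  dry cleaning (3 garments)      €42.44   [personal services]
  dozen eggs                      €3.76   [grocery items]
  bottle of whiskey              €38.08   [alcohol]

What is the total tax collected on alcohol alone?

€8.99

Craft lager (4-pack) €14.21: alcohol → 9.75% → €1.39
Sparkling wine €39.86: alcohol → 9.75% → €3.89
Bottle of whiskey €38.08: alcohol → 9.75% → €3.71
Tax on alcohol = €1.39 + €3.89 + €3.71 = €8.99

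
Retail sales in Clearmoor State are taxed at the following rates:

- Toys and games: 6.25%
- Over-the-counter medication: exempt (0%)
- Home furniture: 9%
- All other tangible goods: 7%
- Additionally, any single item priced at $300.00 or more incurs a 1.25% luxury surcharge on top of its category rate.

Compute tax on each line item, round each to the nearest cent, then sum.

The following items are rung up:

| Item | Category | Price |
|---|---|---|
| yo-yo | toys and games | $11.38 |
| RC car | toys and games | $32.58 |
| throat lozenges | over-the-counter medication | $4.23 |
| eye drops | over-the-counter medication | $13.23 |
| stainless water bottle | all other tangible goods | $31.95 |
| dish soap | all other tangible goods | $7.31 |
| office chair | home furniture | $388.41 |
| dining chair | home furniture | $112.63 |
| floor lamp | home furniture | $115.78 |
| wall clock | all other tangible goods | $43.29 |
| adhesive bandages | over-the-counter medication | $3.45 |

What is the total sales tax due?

Yo-yo $11.38: toys and games → 6.25% → $0.71
RC car $32.58: toys and games → 6.25% → $2.04
Throat lozenges $4.23: over-the-counter medication → 0% → $0.00
Eye drops $13.23: over-the-counter medication → 0% → $0.00
Stainless water bottle $31.95: all other tangible goods → 7% → $2.24
Dish soap $7.31: all other tangible goods → 7% → $0.51
Office chair $388.41: home furniture → 9% + 1.25% surcharge = 10.25% → $39.81
Dining chair $112.63: home furniture → 9% → $10.14
Floor lamp $115.78: home furniture → 9% → $10.42
Wall clock $43.29: all other tangible goods → 7% → $3.03
Adhesive bandages $3.45: over-the-counter medication → 0% → $0.00
Total tax = $0.71 + $2.04 + $2.24 + $0.51 + $39.81 + $10.14 + $10.42 + $3.03 = $68.90

$68.90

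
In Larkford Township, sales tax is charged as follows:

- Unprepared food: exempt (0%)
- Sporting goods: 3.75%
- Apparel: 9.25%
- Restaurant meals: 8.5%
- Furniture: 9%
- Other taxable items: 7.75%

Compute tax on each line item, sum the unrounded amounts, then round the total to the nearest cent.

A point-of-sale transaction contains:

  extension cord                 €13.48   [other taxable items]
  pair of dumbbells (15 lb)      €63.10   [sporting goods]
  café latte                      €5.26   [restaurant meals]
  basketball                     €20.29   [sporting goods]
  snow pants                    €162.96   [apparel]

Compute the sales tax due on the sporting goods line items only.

Pair of dumbbells (15 lb) €63.10: sporting goods → 3.75% → €2.36625
Basketball €20.29: sporting goods → 3.75% → €0.760875
Tax on sporting goods: unrounded sum = €3.127125 → €3.13

€3.13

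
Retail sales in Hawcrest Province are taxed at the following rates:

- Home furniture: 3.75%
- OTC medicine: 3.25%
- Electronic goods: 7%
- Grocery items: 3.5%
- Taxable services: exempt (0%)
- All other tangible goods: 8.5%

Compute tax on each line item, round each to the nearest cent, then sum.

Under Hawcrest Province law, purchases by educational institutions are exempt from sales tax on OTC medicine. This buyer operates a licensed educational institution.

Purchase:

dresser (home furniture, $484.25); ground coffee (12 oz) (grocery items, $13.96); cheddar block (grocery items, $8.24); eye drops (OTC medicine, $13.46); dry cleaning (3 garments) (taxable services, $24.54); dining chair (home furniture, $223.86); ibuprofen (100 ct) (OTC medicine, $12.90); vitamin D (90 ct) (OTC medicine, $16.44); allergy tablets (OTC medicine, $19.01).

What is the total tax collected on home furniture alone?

Dresser $484.25: home furniture → 3.75% → $18.16
Dining chair $223.86: home furniture → 3.75% → $8.39
Tax on home furniture = $18.16 + $8.39 = $26.55

$26.55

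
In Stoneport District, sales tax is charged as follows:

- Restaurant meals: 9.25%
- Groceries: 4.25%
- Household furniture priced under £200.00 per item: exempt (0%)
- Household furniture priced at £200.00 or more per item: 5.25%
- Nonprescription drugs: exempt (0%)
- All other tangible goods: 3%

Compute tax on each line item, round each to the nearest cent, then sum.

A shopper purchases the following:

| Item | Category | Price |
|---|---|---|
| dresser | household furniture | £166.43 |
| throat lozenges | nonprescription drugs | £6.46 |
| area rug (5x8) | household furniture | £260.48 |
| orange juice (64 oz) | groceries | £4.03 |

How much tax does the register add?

£13.85

Dresser £166.43: household furniture, under £200.00 → 0% → £0.00
Throat lozenges £6.46: nonprescription drugs → 0% → £0.00
Area rug (5x8) £260.48: household furniture, £200.00 or more → 5.25% → £13.68
Orange juice (64 oz) £4.03: groceries → 4.25% → £0.17
Total tax = £13.68 + £0.17 = £13.85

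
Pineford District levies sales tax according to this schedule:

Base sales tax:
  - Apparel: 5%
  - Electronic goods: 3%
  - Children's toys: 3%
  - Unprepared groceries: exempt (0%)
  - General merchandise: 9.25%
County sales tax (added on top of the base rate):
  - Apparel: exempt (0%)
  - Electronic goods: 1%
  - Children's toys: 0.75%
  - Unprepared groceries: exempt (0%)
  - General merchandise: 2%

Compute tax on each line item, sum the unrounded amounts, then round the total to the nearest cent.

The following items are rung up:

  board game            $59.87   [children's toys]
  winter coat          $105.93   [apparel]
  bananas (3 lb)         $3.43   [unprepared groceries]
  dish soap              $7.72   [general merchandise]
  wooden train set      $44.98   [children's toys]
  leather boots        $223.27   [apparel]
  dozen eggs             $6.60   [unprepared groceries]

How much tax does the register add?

$21.26

Board game $59.87: children's toys → 3% + 0.75% county = 3.75% → $2.245125
Winter coat $105.93: apparel → 5% + 0% county = 5% → $5.2965
Bananas (3 lb) $3.43: unprepared groceries → 0% + 0% county = 0% → $0.00
Dish soap $7.72: general merchandise → 9.25% + 2% county = 11.25% → $0.8685
Wooden train set $44.98: children's toys → 3% + 0.75% county = 3.75% → $1.68675
Leather boots $223.27: apparel → 5% + 0% county = 5% → $11.1635
Dozen eggs $6.60: unprepared groceries → 0% + 0% county = 0% → $0.00
Unrounded tax sum = $21.260375 → $21.26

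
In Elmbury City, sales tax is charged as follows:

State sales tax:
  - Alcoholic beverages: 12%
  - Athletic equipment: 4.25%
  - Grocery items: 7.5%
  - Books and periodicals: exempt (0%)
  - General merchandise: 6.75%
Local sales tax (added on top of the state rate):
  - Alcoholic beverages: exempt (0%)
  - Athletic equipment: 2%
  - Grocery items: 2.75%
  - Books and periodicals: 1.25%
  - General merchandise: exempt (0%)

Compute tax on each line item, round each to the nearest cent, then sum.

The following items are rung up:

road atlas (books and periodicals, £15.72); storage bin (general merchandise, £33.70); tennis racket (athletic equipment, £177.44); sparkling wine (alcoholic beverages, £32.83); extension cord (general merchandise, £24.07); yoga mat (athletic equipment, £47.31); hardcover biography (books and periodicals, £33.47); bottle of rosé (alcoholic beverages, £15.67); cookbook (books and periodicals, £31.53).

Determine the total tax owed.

Road atlas £15.72: books and periodicals → 0% + 1.25% local = 1.25% → £0.20
Storage bin £33.70: general merchandise → 6.75% + 0% local = 6.75% → £2.27
Tennis racket £177.44: athletic equipment → 4.25% + 2% local = 6.25% → £11.09
Sparkling wine £32.83: alcoholic beverages → 12% + 0% local = 12% → £3.94
Extension cord £24.07: general merchandise → 6.75% + 0% local = 6.75% → £1.62
Yoga mat £47.31: athletic equipment → 4.25% + 2% local = 6.25% → £2.96
Hardcover biography £33.47: books and periodicals → 0% + 1.25% local = 1.25% → £0.42
Bottle of rosé £15.67: alcoholic beverages → 12% + 0% local = 12% → £1.88
Cookbook £31.53: books and periodicals → 0% + 1.25% local = 1.25% → £0.39
Total tax = £0.20 + £2.27 + £11.09 + £3.94 + £1.62 + £2.96 + £0.42 + £1.88 + £0.39 = £24.77

£24.77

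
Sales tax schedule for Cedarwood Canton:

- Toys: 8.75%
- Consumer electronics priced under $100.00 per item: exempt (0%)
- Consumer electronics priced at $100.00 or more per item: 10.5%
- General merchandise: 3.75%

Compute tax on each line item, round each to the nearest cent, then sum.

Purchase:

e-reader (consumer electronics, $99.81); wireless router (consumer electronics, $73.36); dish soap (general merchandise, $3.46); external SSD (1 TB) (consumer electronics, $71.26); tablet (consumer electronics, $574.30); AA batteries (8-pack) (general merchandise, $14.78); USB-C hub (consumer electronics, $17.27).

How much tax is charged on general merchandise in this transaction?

Dish soap $3.46: general merchandise → 3.75% → $0.13
AA batteries (8-pack) $14.78: general merchandise → 3.75% → $0.55
Tax on general merchandise = $0.13 + $0.55 = $0.68

$0.68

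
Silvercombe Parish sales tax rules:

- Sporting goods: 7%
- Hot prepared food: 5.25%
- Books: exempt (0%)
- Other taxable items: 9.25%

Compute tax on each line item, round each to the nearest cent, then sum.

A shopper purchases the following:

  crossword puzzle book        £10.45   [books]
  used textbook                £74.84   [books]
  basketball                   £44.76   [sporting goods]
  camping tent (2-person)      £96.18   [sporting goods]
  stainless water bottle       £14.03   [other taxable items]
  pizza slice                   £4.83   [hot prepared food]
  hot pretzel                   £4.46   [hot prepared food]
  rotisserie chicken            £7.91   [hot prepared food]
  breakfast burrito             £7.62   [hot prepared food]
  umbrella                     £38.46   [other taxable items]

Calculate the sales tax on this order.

£16.02

Crossword puzzle book £10.45: books → 0% → £0.00
Used textbook £74.84: books → 0% → £0.00
Basketball £44.76: sporting goods → 7% → £3.13
Camping tent (2-person) £96.18: sporting goods → 7% → £6.73
Stainless water bottle £14.03: other taxable items → 9.25% → £1.30
Pizza slice £4.83: hot prepared food → 5.25% → £0.25
Hot pretzel £4.46: hot prepared food → 5.25% → £0.23
Rotisserie chicken £7.91: hot prepared food → 5.25% → £0.42
Breakfast burrito £7.62: hot prepared food → 5.25% → £0.40
Umbrella £38.46: other taxable items → 9.25% → £3.56
Total tax = £3.13 + £6.73 + £1.30 + £0.25 + £0.23 + £0.42 + £0.40 + £3.56 = £16.02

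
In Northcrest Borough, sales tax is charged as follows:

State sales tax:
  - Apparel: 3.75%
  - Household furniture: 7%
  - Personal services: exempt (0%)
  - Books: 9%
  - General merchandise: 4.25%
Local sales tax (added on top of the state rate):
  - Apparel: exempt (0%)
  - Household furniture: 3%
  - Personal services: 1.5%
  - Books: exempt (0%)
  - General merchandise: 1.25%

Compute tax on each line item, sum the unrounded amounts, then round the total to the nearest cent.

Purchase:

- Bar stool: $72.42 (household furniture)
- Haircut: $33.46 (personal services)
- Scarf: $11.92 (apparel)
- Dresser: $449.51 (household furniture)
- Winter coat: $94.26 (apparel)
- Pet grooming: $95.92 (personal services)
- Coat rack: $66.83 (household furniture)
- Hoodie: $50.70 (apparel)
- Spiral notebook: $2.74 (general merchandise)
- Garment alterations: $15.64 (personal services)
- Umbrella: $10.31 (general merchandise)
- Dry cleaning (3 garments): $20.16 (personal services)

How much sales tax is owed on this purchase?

Bar stool $72.42: household furniture → 7% + 3% local = 10% → $7.242
Haircut $33.46: personal services → 0% + 1.5% local = 1.5% → $0.5019
Scarf $11.92: apparel → 3.75% + 0% local = 3.75% → $0.447
Dresser $449.51: household furniture → 7% + 3% local = 10% → $44.951
Winter coat $94.26: apparel → 3.75% + 0% local = 3.75% → $3.53475
Pet grooming $95.92: personal services → 0% + 1.5% local = 1.5% → $1.4388
Coat rack $66.83: household furniture → 7% + 3% local = 10% → $6.683
Hoodie $50.70: apparel → 3.75% + 0% local = 3.75% → $1.90125
Spiral notebook $2.74: general merchandise → 4.25% + 1.25% local = 5.5% → $0.1507
Garment alterations $15.64: personal services → 0% + 1.5% local = 1.5% → $0.2346
Umbrella $10.31: general merchandise → 4.25% + 1.25% local = 5.5% → $0.56705
Dry cleaning (3 garments) $20.16: personal services → 0% + 1.5% local = 1.5% → $0.3024
Unrounded tax sum = $67.95445 → $67.95

$67.95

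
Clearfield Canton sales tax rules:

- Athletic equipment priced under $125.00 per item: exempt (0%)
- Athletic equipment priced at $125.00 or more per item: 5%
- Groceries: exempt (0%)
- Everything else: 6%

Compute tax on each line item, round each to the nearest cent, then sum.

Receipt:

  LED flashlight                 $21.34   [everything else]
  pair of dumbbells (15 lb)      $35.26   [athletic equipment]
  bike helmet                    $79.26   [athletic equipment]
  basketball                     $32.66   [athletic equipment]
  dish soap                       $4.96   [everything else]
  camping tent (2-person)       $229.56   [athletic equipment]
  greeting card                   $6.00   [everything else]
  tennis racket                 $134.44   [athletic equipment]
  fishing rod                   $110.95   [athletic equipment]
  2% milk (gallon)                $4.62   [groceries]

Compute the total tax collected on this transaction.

$20.14

LED flashlight $21.34: everything else → 6% → $1.28
Pair of dumbbells (15 lb) $35.26: athletic equipment, under $125.00 → 0% → $0.00
Bike helmet $79.26: athletic equipment, under $125.00 → 0% → $0.00
Basketball $32.66: athletic equipment, under $125.00 → 0% → $0.00
Dish soap $4.96: everything else → 6% → $0.30
Camping tent (2-person) $229.56: athletic equipment, $125.00 or more → 5% → $11.48
Greeting card $6.00: everything else → 6% → $0.36
Tennis racket $134.44: athletic equipment, $125.00 or more → 5% → $6.72
Fishing rod $110.95: athletic equipment, under $125.00 → 0% → $0.00
2% milk (gallon) $4.62: groceries → 0% → $0.00
Total tax = $1.28 + $0.30 + $11.48 + $0.36 + $6.72 = $20.14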